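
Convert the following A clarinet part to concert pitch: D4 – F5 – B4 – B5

The A clarinet sounds a minor third below written, so transpose each written note down a minor third.
D4 → B3
F5 → D5
B4 → G#4
B5 → G#5

B3 D5 G#4 G#5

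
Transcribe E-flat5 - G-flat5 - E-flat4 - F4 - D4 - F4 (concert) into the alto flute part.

Ab5 Cb6 Ab4 Bb4 G4 Bb4

The alto flute sounds a perfect fourth below written, so the written part must be a perfect fourth above concert — transpose each note up.
Eb5 gives Ab5
Gb5 gives Cb6
Eb4 gives Ab4
F4 gives Bb4
D4 gives G4
F4 gives Bb4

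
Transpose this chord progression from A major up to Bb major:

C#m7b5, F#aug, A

Dm7b5 Gaug Bb

A major up to Bb major is a minor second; each chord root moves by that interval while the quality stays the same.
C#m7b5: root C# up a minor second → D, giving Dm7b5.
F#aug: root F# up a minor second → G, giving Gaug.
A: root A up a minor second → Bb, giving Bb.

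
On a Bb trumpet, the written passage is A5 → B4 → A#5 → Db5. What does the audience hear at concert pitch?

G5 A4 G#5 Cb5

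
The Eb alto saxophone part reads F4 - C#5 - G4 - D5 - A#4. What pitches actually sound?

Ab3 E4 Bb3 F4 C#4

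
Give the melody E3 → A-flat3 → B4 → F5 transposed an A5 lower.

Ab2 Dbb3 Eb4 Bbb4

E3 down an augmented fifth is Ab2.
An augmented fifth down from Ab3 gives Dbb3.
An augmented fifth down from B4 gives Eb4.
F5: a fifth down reaches B, and 8 semitones makes it Bbb4.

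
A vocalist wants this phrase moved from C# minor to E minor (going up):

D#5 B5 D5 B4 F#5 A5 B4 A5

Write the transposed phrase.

F#5 D6 F5 D5 A5 C6 D5 C6

C# minor to E minor up is a minor third, so every note moves up by that interval.
D#5 → F#5
B5 → D6
D5 → F5
B4 → D5
F#5 → A5
A5 → C6
B4 → D5
A5 → C6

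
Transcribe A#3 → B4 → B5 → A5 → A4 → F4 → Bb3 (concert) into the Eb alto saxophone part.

F##4 G#5 G#6 F#6 F#5 D5 G4

Written C4 sounds as Eb3 on the Eb alto saxophone, so concert pitches are written a major sixth up.
A#3 gives F##4
B4 gives G#5
B5 gives G#6
A5 gives F#6
A4 gives F#5
F4 gives D5
Bb3 gives G4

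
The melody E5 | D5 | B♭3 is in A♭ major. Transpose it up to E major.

B#5 A#5 F#4

From A♭ up to E is an augmented fifth; apply that to each pitch.
E5 gives B#5
D5 gives A#5
Bb3 gives F#4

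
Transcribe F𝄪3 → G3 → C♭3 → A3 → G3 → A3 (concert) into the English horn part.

C##4 D4 Gb3 E4 D4 E4

Written C4 sounds as F3 on the English horn, so concert pitches are written a perfect fifth up.
F##3 to C##4
G3 to D4
Cb3 to Gb3
A3 to E4
G3 to D4
A3 to E4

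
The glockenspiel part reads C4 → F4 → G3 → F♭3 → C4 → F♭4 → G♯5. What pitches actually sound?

Written C4 on the glockenspiel sounds as C6, a perfect fifteenth higher; apply that shift to every note.
C4 to C6
F4 to F6
G3 to G5
Fb3 to Fb5
C4 to C6
Fb4 to Fb6
G#5 to G#7

C6 F6 G5 Fb5 C6 Fb6 G#7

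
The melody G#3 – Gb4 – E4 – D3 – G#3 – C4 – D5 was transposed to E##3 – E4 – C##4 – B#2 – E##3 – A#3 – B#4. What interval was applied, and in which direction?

Take the first pair: G#3 → E##3. G to E spans 3 letter names, so the interval is some kind of third.
E##3 to G#3 is 2 semitones, which makes it a diminished third; the second version is lower, so the direction is down.
Checking another pair — D5 → B#4 — gives the same interval.

down a diminished third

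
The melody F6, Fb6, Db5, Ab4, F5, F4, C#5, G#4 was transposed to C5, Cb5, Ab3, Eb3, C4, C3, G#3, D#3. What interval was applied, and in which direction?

down a perfect eleventh

From F6 to C5 is 11 letter names — an eleventh of some quality.
C5 to F6 is 17 semitones, which makes it a perfect eleventh; the second version is lower, so the direction is down.
Checking another pair — G#4 → D#3 — gives the same interval.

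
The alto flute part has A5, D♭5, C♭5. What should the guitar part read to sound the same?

E6 Ab5 Gb5

First find concert pitch: the alto flute sounds a perfect fourth below written, so A5 D♭5 C♭5 sounds E5 Ab4 Gb4.
Then write for guitar: it sounds a perfect octave below written, so the part must be a perfect octave above concert.
E5 → E6
Ab4 → Ab5
Gb4 → Gb5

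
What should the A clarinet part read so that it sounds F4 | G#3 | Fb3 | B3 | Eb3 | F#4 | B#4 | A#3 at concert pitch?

Ab4 B3 Abb3 D4 Gb3 A4 D#5 C#4

Written C4 sounds as A3 on the A clarinet, so concert pitches are written a minor third up.
F4 → Ab4
G#3 → B3
Fb3 → Abb3
B3 → D4
Eb3 → Gb3
F#4 → A4
B#4 → D#5
A#3 → C#4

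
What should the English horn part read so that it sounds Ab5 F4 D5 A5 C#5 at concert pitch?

The English horn sounds a perfect fifth below written, so the written part must be a perfect fifth above concert — transpose each note up.
Ab5 → Eb6
F4 → C5
D5 → A5
A5 → E6
C#5 → G#5

Eb6 C5 A5 E6 G#5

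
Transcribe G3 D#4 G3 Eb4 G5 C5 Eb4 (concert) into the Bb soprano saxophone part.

A3 E#4 A3 F4 A5 D5 F4

The Bb soprano saxophone sounds a major second below written, so the written part must be a major second above concert — transpose each note up.
G3 to A3
D#4 to E#4
G3 to A3
Eb4 to F4
G5 to A5
C5 to D5
Eb4 to F4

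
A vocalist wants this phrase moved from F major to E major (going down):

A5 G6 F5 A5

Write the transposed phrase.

G#5 F#6 E5 G#5

F major to E major down is a minor second, so every note moves down by that interval.
A5 to G#5
G6 to F#6
F5 to E5
A5 to G#5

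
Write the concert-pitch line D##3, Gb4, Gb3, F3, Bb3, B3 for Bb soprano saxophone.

The Bb soprano saxophone sounds a major second below written, so the written part must be a major second above concert — transpose each note up.
D##3 → E##3
Gb4 → Ab4
Gb3 → Ab3
F3 → G3
Bb3 → C4
B3 → C#4

E##3 Ab4 Ab3 G3 C4 C#4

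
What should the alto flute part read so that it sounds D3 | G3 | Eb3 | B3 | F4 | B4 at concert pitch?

The alto flute sounds a perfect fourth below written, so the written part must be a perfect fourth above concert — transpose each note up.
D3 to G3
G3 to C4
Eb3 to Ab3
B3 to E4
F4 to Bb4
B4 to E5

G3 C4 Ab3 E4 Bb4 E5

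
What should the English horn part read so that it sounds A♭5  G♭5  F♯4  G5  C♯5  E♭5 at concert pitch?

Eb6 Db6 C#5 D6 G#5 Bb5

The English horn sounds a perfect fifth below written, so the written part must be a perfect fifth above concert — transpose each note up.
Ab5 -> Eb6
Gb5 -> Db6
F#4 -> C#5
G5 -> D6
C#5 -> G#5
Eb5 -> Bb5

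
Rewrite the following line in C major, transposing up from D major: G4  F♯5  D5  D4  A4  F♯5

F5 E6 C6 C5 G5 E6

D major to C major up is a minor seventh, so every note moves up by that interval.
G4 to F5
F#5 to E6
D5 to C6
D4 to C5
A4 to G5
F#5 to E6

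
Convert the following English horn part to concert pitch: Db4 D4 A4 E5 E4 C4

Written C4 on the English horn sounds as F3, a perfect fifth lower; apply that shift to every note.
Db4 -> Gb3
D4 -> G3
A4 -> D4
E5 -> A4
E4 -> A3
C4 -> F3

Gb3 G3 D4 A4 A3 F3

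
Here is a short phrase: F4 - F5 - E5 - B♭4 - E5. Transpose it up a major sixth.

D5 D6 C#6 G5 C#6

F4: a sixth up reaches D, and 9 semitones makes it D5.
F5: a sixth up reaches D, and 9 semitones makes it D6.
E5 up a major sixth is C#6.
Bb4 up a major sixth is G5.
E5: a sixth up reaches C, and 9 semitones makes it C#6.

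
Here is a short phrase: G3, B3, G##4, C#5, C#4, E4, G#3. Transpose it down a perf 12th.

G3 gives C2
B3 gives E2
G##4 gives C##3
C#5 gives F#3
C#4 gives F#2
E4 gives A2
G#3 gives C#2

C2 E2 C##3 F#3 F#2 A2 C#2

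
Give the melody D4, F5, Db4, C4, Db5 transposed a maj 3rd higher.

A major third up from D4 gives F#4.
F5 up a major third is A5.
A major third up from Db4 gives F4.
C4: a third up reaches E, and 4 semitones makes it E4.
A major third up from Db5 gives F5.

F#4 A5 F4 E4 F5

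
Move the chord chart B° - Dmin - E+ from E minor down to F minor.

C° Ebmin F+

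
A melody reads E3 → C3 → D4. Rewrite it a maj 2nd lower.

E3 -> D3
C3 -> Bb2
D4 -> C4

D3 Bb2 C4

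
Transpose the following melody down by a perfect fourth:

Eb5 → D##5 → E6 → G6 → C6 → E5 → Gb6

A perfect fourth down from Eb5 gives Bb4.
A perfect fourth down from D##5 gives A##4.
A perfect fourth down from E6 gives B5.
A perfect fourth down from G6 gives D6.
C6 down a perfect fourth is G5.
E5: a fourth down reaches B, and 5 semitones makes it B4.
A perfect fourth down from Gb6 gives Db6.

Bb4 A##4 B5 D6 G5 B4 Db6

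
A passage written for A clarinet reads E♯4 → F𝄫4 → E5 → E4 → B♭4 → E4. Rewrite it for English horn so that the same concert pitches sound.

First find concert pitch: the A clarinet sounds a minor third below written, so E♯4 F𝄫4 E5 E4 B♭4 E4 sounds C##4 Dbb4 C#5 C#4 G4 C#4.
Then write for English horn: it sounds a perfect fifth below written, so the part must be a perfect fifth above concert.
C##4 → G##4
Dbb4 → Abb4
C#5 → G#5
C#4 → G#4
G4 → D5
C#4 → G#4

G##4 Abb4 G#5 G#4 D5 G#4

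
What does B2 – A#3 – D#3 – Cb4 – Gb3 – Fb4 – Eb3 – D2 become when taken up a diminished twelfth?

B2 to F4
A#3 to E5
D#3 to A4
Cb4 to Gbb5
Gb3 to Dbb5
Fb4 to Cbb6
Eb3 to Bbb4
D2 to Ab3

F4 E5 A4 Gbb5 Dbb5 Cbb6 Bbb4 Ab3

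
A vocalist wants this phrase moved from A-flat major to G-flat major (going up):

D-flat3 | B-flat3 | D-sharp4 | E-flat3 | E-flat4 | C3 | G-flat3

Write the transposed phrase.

Cb4 Ab4 C#5 Db4 Db5 Bb3 Fb4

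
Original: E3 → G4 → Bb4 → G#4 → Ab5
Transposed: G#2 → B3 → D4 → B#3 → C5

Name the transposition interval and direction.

down a minor sixth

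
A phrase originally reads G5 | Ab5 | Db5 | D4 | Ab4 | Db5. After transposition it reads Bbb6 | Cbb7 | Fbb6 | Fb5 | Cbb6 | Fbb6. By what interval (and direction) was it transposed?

up a diminished tenth

From G5 to Bbb6 is 10 letter names — a tenth of some quality.
G5 to Bbb6 is 14 semitones, which makes it a diminished tenth; the second version is higher, so the direction is up.
Checking another pair — Db5 → Fbb6 — gives the same interval.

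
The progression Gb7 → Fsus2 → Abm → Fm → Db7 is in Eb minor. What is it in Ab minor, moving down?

Eb minor down to Ab minor is a perfect fifth; each chord root moves by that interval while the quality stays the same.
Gb7: root Gb down a perfect fifth → Cb, giving Cb7.
Fsus2: root F down a perfect fifth → Bb, giving Bbsus2.
Abm: root Ab down a perfect fifth → Db, giving Dbm.
Fm: root F down a perfect fifth → Bb, giving Bbm.
Db7: root Db down a perfect fifth → Gb, giving Gb7.

Cb7 Bbsus2 Dbm Bbm Gb7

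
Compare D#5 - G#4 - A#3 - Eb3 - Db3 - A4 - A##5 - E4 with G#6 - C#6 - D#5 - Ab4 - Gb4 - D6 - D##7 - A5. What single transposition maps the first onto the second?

up a perfect eleventh

From D#5 to G#6 is 11 letter names — an eleventh of some quality.
D#5 to G#6 is 17 semitones, which makes it a perfect eleventh; the second version is higher, so the direction is up.
Checking another pair — E4 → A5 — gives the same interval.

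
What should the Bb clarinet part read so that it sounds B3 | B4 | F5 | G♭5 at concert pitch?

Written C4 sounds as Bb3 on the Bb clarinet, so concert pitches are written a major second up.
B3 becomes C#4
B4 becomes C#5
F5 becomes G5
Gb5 becomes Ab5

C#4 C#5 G5 Ab5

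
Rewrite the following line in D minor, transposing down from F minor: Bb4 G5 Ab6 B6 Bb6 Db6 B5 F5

G4 E5 F6 G#6 G6 Bb5 G#5 D5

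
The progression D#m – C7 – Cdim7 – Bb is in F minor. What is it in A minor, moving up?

F##m E7 Edim7 D

F minor up to A minor is a major third; each chord root moves by that interval while the quality stays the same.
D#m: root D# up a major third → F##, giving F##m.
C7: root C up a major third → E, giving E7.
Cdim7: root C up a major third → E, giving Edim7.
Bb: root Bb up a major third → D, giving D.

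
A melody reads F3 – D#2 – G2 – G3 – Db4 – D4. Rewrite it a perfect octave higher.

F4 D#3 G3 G4 Db5 D5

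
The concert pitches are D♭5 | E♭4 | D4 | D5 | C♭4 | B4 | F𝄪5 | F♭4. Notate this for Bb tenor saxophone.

Written C4 sounds as Bb2 on the Bb tenor saxophone, so concert pitches are written a major ninth up.
Db5 gives Eb6
Eb4 gives F5
D4 gives E5
D5 gives E6
Cb4 gives Db5
B4 gives C#6
F##5 gives G##6
Fb4 gives Gb5

Eb6 F5 E5 E6 Db5 C#6 G##6 Gb5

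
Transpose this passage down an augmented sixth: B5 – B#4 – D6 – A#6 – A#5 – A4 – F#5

Db5 D4 Fb5 C6 C5 Cb4 Ab4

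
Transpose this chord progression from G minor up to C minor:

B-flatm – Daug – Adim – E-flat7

Ebm Gaug Ddim Ab7

G minor up to C minor is a perfect fourth; each chord root moves by that interval while the quality stays the same.
B-flatm: root B-flat up a perfect fourth → Eb, giving Ebm.
Daug: root D up a perfect fourth → G, giving Gaug.
Adim: root A up a perfect fourth → D, giving Ddim.
E-flat7: root E-flat up a perfect fourth → Ab, giving Ab7.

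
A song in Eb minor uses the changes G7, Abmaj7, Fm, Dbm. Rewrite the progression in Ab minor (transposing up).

Eb minor up to Ab minor is a perfect fourth; each chord root moves by that interval while the quality stays the same.
G7: root G up a perfect fourth → C, giving C7.
Abmaj7: root Ab up a perfect fourth → Db, giving Dbmaj7.
Fm: root F up a perfect fourth → Bb, giving Bbm.
Dbm: root Db up a perfect fourth → Gb, giving Gbm.

C7 Dbmaj7 Bbm Gbm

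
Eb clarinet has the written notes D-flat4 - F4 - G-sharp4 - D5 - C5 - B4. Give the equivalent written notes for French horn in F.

Cb5 Eb5 F#5 C6 Bb5 A5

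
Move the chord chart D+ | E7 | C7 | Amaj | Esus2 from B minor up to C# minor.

B minor up to C# minor is a major second; each chord root moves by that interval while the quality stays the same.
D+: root D up a major second → E, giving E+.
E7: root E up a major second → F#, giving F#7.
C7: root C up a major second → D, giving D7.
Amaj: root A up a major second → B, giving Bmaj.
Esus2: root E up a major second → F#, giving F#sus2.

E+ F#7 D7 Bmaj F#sus2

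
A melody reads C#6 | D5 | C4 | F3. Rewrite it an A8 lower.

C5 Db4 Cb3 Fb2

C#6 to C5
D5 to Db4
C4 to Cb3
F3 to Fb2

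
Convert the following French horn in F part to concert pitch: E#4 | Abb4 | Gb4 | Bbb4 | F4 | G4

A#3 Dbb4 Cb4 Ebb4 Bb3 C4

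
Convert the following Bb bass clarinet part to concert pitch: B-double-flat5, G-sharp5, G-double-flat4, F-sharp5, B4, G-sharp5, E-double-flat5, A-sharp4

Written C4 on the Bb bass clarinet sounds as Bb2, a major ninth lower; apply that shift to every note.
Bbb5 gives Abb4
G#5 gives F#4
Gbb4 gives Fbb3
F#5 gives E4
B4 gives A3
G#5 gives F#4
Ebb5 gives Dbb4
A#4 gives G#3

Abb4 F#4 Fbb3 E4 A3 F#4 Dbb4 G#3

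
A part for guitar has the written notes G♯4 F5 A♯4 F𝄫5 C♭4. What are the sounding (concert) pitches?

G#3 F4 A#3 Fbb4 Cb3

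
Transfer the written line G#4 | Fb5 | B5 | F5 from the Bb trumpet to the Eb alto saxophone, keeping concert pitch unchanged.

D#5 Cb6 F#6 C6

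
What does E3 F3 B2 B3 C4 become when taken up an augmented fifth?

B#3 C#4 F##3 F##4 G#4

An augmented fifth up from E3 gives B#3.
An augmented fifth up from F3 gives C#4.
B2: a fifth up reaches F, and 8 semitones makes it F##3.
An augmented fifth up from B3 gives F##4.
C4 up an augmented fifth is G#4.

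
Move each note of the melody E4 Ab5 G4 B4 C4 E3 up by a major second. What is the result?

E4 → F#4
Ab5 → Bb5
G4 → A4
B4 → C#5
C4 → D4
E3 → F#3

F#4 Bb5 A4 C#5 D4 F#3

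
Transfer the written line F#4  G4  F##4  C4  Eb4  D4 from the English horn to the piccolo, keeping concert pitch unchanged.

First find concert pitch: the English horn sounds a perfect fifth below written, so F#4 G4 F##4 C4 Eb4 D4 sounds B3 C4 B#3 F3 Ab3 G3.
Then write for piccolo: it sounds a perfect octave above written, so the part must be a perfect octave below concert.
B3 → B2
C4 → C3
B#3 → B#2
F3 → F2
Ab3 → Ab2
G3 → G2

B2 C3 B#2 F2 Ab2 G2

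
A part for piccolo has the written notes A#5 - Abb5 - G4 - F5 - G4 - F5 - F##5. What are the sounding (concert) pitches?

A#6 Abb6 G5 F6 G5 F6 F##6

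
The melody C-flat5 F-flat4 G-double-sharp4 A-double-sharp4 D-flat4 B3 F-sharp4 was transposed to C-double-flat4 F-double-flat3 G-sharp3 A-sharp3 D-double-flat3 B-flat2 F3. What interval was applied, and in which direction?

down an augmented octave

Take the first pair: Cb5 → Cbb4. C to C spans 8 letter names, so the interval is some kind of octave.
Cbb4 to Cb5 is 13 semitones, which makes it an augmented octave; the second version is lower, so the direction is down.
Checking another pair — F#4 → F3 — gives the same interval.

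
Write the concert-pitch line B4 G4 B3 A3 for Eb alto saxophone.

The Eb alto saxophone sounds a major sixth below written, so the written part must be a major sixth above concert — transpose each note up.
B4 becomes G#5
G4 becomes E5
B3 becomes G#4
A3 becomes F#4

G#5 E5 G#4 F#4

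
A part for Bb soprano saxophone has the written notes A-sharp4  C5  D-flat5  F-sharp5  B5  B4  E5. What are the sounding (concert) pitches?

G#4 Bb4 Cb5 E5 A5 A4 D5

Written C4 on the Bb soprano saxophone sounds as Bb3, a major second lower; apply that shift to every note.
A#4 to G#4
C5 to Bb4
Db5 to Cb5
F#5 to E5
B5 to A5
B4 to A4
E5 to D5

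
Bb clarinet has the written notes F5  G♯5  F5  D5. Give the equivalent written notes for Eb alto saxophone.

C6 D#6 C6 A5

First find concert pitch: the Bb clarinet sounds a major second below written, so F5 G♯5 F5 D5 sounds Eb5 F#5 Eb5 C5.
Then write for Eb alto saxophone: it sounds a major sixth below written, so the part must be a major sixth above concert.
Eb5 → C6
F#5 → D#6
Eb5 → C6
C5 → A5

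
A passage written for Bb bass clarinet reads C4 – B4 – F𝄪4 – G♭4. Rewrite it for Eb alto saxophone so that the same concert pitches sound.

G3 F#4 C##4 Db4

First find concert pitch: the Bb bass clarinet sounds a major ninth below written, so C4 B4 F𝄪4 G♭4 sounds Bb2 A3 E#3 Fb3.
Then write for Eb alto saxophone: it sounds a major sixth below written, so the part must be a major sixth above concert.
Bb2 → G3
A3 → F#4
E#3 → C##4
Fb3 → Db4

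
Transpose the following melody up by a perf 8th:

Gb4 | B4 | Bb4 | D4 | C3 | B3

Gb5 B5 Bb5 D5 C4 B4

Gb4 gives Gb5
B4 gives B5
Bb4 gives Bb5
D4 gives D5
C3 gives C4
B3 gives B4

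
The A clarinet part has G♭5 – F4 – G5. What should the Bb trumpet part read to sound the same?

First find concert pitch: the A clarinet sounds a minor third below written, so G♭5 F4 G5 sounds Eb5 D4 E5.
Then write for Bb trumpet: it sounds a major second below written, so the part must be a major second above concert.
Eb5 → F5
D4 → E4
E5 → F#5

F5 E4 F#5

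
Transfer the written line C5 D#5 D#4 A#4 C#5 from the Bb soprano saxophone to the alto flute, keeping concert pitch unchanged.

Eb5 F#5 F#4 C#5 E5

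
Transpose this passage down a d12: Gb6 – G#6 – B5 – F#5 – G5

C5 C##5 E#4 B#3 C#4

Gb6 to C5
G#6 to C##5
B5 to E#4
F#5 to B#3
G5 to C#4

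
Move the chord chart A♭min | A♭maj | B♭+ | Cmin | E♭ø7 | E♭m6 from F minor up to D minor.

F minor up to D minor is a major sixth; each chord root moves by that interval while the quality stays the same.
A♭min: root A♭ up a major sixth → F, giving Fmin.
A♭maj: root A♭ up a major sixth → F, giving Fmaj.
B♭+: root B♭ up a major sixth → G, giving G+.
Cmin: root C up a major sixth → A, giving Amin.
E♭ø7: root E♭ up a major sixth → C, giving Cø7.
E♭m6: root E♭ up a major sixth → C, giving Cm6.

Fmin Fmaj G+ Amin Cø7 Cm6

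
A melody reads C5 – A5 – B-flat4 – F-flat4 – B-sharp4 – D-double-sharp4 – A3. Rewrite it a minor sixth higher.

Ab5 F6 Gb5 Dbb5 G#5 B#4 F4

C5 -> Ab5
A5 -> F6
Bb4 -> Gb5
Fb4 -> Dbb5
B#4 -> G#5
D##4 -> B#4
A3 -> F4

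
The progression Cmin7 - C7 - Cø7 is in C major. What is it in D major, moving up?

C major up to D major is a major second; each chord root moves by that interval while the quality stays the same.
Cmin7: root C up a major second → D, giving Dmin7.
C7: root C up a major second → D, giving D7.
Cø7: root C up a major second → D, giving Dø7.

Dmin7 D7 Dø7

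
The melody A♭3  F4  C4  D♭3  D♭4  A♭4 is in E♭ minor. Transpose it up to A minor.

From E♭ up to A is an augmented fourth; apply that to each pitch.
Ab3 gives D4
F4 gives B4
C4 gives F#4
Db3 gives G3
Db4 gives G4
Ab4 gives D5

D4 B4 F#4 G3 G4 D5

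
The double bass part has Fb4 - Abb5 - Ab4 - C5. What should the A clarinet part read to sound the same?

First find concert pitch: the double bass sounds a perfect octave below written, so Fb4 Abb5 Ab4 C5 sounds Fb3 Abb4 Ab3 C4.
Then write for A clarinet: it sounds a minor third below written, so the part must be a minor third above concert.
Fb3 → Abb3
Abb4 → Cbb5
Ab3 → Cb4
C4 → Eb4

Abb3 Cbb5 Cb4 Eb4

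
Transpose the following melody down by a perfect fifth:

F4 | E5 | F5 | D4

Bb3 A4 Bb4 G3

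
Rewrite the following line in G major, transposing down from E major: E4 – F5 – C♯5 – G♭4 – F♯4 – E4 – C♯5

G3 Ab4 E4 Bbb3 A3 G3 E4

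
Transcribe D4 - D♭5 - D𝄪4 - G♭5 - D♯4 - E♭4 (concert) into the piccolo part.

D3 Db4 D##3 Gb4 D#3 Eb3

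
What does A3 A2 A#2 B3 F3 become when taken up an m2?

A3 -> Bb3
A2 -> Bb2
A#2 -> B2
B3 -> C4
F3 -> Gb3

Bb3 Bb2 B2 C4 Gb3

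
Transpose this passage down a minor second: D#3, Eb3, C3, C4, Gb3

C##3 D3 B2 B3 F3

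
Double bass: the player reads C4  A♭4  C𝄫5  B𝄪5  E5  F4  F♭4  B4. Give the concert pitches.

The double bass sounds a perfect octave below written, so transpose each written note down a perfect octave.
C4 becomes C3
Ab4 becomes Ab3
Cbb5 becomes Cbb4
B##5 becomes B##4
E5 becomes E4
F4 becomes F3
Fb4 becomes Fb3
B4 becomes B3

C3 Ab3 Cbb4 B##4 E4 F3 Fb3 B3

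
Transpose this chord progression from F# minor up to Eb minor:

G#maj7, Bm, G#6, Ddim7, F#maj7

Fmaj7 Abm F6 Cbdim7 Ebmaj7

F# minor up to Eb minor is a diminished seventh; each chord root moves by that interval while the quality stays the same.
G#maj7: root G# up a diminished seventh → F, giving Fmaj7.
Bm: root B up a diminished seventh → Ab, giving Abm.
G#6: root G# up a diminished seventh → F, giving F6.
Ddim7: root D up a diminished seventh → Cb, giving Cbdim7.
F#maj7: root F# up a diminished seventh → Eb, giving Ebmaj7.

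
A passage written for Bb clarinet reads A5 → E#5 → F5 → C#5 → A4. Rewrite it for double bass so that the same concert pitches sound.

First find concert pitch: the Bb clarinet sounds a major second below written, so A5 E#5 F5 C#5 A4 sounds G5 D#5 Eb5 B4 G4.
Then write for double bass: it sounds a perfect octave below written, so the part must be a perfect octave above concert.
G5 → G6
D#5 → D#6
Eb5 → Eb6
B4 → B5
G4 → G5

G6 D#6 Eb6 B5 G5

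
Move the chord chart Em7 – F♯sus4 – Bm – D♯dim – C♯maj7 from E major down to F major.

Fm7 Gsus4 Cm Edim Dmaj7

E major down to F major is a major seventh; each chord root moves by that interval while the quality stays the same.
Em7: root E down a major seventh → F, giving Fm7.
F♯sus4: root F♯ down a major seventh → G, giving Gsus4.
Bm: root B down a major seventh → C, giving Cm.
D♯dim: root D♯ down a major seventh → E, giving Edim.
C♯maj7: root C♯ down a major seventh → D, giving Dmaj7.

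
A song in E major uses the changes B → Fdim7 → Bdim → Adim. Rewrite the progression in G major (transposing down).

E major down to G major is a major sixth; each chord root moves by that interval while the quality stays the same.
B: root B down a major sixth → D, giving D.
Fdim7: root F down a major sixth → Ab, giving Abdim7.
Bdim: root B down a major sixth → D, giving Ddim.
Adim: root A down a major sixth → C, giving Cdim.

D Abdim7 Ddim Cdim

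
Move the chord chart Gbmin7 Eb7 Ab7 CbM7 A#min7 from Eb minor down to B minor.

Dmin7 B7 E7 GM7 E##min7

Eb minor down to B minor is a diminished fourth; each chord root moves by that interval while the quality stays the same.
Gbmin7: root Gb down a diminished fourth → D, giving Dmin7.
Eb7: root Eb down a diminished fourth → B, giving B7.
Ab7: root Ab down a diminished fourth → E, giving E7.
CbM7: root Cb down a diminished fourth → G, giving GM7.
A#min7: root A# down a diminished fourth → E##, giving E##min7.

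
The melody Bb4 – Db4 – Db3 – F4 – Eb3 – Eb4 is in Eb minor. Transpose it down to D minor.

Eb minor to D minor down is a minor second, so every note moves down by that interval.
Bb4 gives A4
Db4 gives C4
Db3 gives C3
F4 gives E4
Eb3 gives D3
Eb4 gives D4

A4 C4 C3 E4 D3 D4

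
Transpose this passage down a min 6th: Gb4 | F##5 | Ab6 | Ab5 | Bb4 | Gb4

Bb3 A##4 C6 C5 D4 Bb3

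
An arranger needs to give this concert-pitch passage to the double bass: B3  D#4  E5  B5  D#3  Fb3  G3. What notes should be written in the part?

The double bass sounds a perfect octave below written, so the written part must be a perfect octave above concert — transpose each note up.
B3 → B4
D#4 → D#5
E5 → E6
B5 → B6
D#3 → D#4
Fb3 → Fb4
G3 → G4

B4 D#5 E6 B6 D#4 Fb4 G4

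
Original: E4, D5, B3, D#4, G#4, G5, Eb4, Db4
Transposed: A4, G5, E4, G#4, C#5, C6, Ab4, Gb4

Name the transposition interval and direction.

up a perfect fourth

From E4 to A4 is 4 letter names — a fourth of some quality.
E4 to A4 is 5 semitones, which makes it a perfect fourth; the second version is higher, so the direction is up.
Checking another pair — Db4 → Gb4 — gives the same interval.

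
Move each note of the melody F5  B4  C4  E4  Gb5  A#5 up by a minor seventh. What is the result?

F5 → Eb6
B4 → A5
C4 → Bb4
E4 → D5
Gb5 → Fb6
A#5 → G#6

Eb6 A5 Bb4 D5 Fb6 G#6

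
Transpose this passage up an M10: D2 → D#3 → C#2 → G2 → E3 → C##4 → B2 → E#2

F#3 F##4 E#3 B3 G#4 E##5 D#4 G##3

D2 up a major tenth is F#3.
D#3 up a major tenth is F##4.
A major tenth up from C#2 gives E#3.
G2 up a major tenth is B3.
E3 up a major tenth is G#4.
C##4 up a major tenth is E##5.
B2 up a major tenth is D#4.
E#2 up a major tenth is G##3.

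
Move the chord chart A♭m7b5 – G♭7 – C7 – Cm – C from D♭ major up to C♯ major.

D♭ major up to C♯ major is an augmented seventh; each chord root moves by that interval while the quality stays the same.
A♭m7b5: root A♭ up an augmented seventh → G#, giving G#m7b5.
G♭7: root G♭ up an augmented seventh → F#, giving F#7.
C7: root C up an augmented seventh → B#, giving B#7.
Cm: root C up an augmented seventh → B#, giving B#m.
C: root C up an augmented seventh → B#, giving B#.

G#m7b5 F#7 B#7 B#m B#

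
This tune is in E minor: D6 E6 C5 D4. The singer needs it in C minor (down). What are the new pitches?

Bb5 C6 Ab4 Bb3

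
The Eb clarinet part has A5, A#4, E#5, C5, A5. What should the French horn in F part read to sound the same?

G6 G#5 D#6 Bb5 G6

First find concert pitch: the Eb clarinet sounds a minor third above written, so A5 A#4 E#5 C5 A5 sounds C6 C#5 G#5 Eb5 C6.
Then write for French horn in F: it sounds a perfect fifth below written, so the part must be a perfect fifth above concert.
C6 → G6
C#5 → G#5
G#5 → D#6
Eb5 → Bb5
C6 → G6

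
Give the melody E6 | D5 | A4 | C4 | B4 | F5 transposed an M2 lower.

D6 C5 G4 Bb3 A4 Eb5

E6: a second down reaches D, and 2 semitones makes it D6.
D5 down a major second is C5.
A major second down from A4 gives G4.
C4 down a major second is Bb3.
B4: a second down reaches A, and 2 semitones makes it A4.
F5: a second down reaches E, and 2 semitones makes it Eb5.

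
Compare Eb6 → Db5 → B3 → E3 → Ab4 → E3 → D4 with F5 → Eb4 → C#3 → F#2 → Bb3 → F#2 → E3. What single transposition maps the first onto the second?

down a minor seventh

From Eb6 to F5 is 7 letter names — a seventh of some quality.
F5 to Eb6 is 10 semitones, which makes it a minor seventh; the second version is lower, so the direction is down.
Checking another pair — D4 → E3 — gives the same interval.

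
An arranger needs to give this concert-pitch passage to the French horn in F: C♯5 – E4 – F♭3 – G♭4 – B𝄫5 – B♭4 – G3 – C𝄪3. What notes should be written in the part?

G#5 B4 Cb4 Db5 Fb6 F5 D4 G##3

The French horn in F sounds a perfect fifth below written, so the written part must be a perfect fifth above concert — transpose each note up.
C#5 -> G#5
E4 -> B4
Fb3 -> Cb4
Gb4 -> Db5
Bbb5 -> Fb6
Bb4 -> F5
G3 -> D4
C##3 -> G##3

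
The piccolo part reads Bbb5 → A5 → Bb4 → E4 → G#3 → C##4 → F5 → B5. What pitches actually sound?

Bbb6 A6 Bb5 E5 G#4 C##5 F6 B6

The piccolo sounds a perfect octave above written, so transpose each written note up a perfect octave.
Bbb5 to Bbb6
A5 to A6
Bb4 to Bb5
E4 to E5
G#3 to G#4
C##4 to C##5
F5 to F6
B5 to B6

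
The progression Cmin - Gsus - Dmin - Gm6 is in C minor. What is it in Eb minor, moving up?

Ebmin Bbsus Fmin Bbm6

C minor up to Eb minor is a minor third; each chord root moves by that interval while the quality stays the same.
Cmin: root C up a minor third → Eb, giving Ebmin.
Gsus: root G up a minor third → Bb, giving Bbsus.
Dmin: root D up a minor third → F, giving Fmin.
Gm6: root G up a minor third → Bb, giving Bbm6.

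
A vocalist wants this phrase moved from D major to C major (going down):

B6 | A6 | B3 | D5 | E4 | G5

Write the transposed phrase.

D major to C major down is a major second, so every note moves down by that interval.
B6 to A6
A6 to G6
B3 to A3
D5 to C5
E4 to D4
G5 to F5

A6 G6 A3 C5 D4 F5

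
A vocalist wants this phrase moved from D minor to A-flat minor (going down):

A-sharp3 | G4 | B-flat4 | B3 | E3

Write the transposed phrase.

E3 Db4 Fb4 F3 Bb2

From D down to A-flat is an augmented fourth; apply that to each pitch.
A#3 gives E3
G4 gives Db4
Bb4 gives Fb4
B3 gives F3
E3 gives Bb2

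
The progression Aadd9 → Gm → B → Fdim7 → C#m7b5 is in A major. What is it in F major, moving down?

Fadd9 Ebm G Dbdim7 Am7b5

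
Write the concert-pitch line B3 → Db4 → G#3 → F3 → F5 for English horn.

F#4 Ab4 D#4 C4 C6

Written C4 sounds as F3 on the English horn, so concert pitches are written a perfect fifth up.
B3 -> F#4
Db4 -> Ab4
G#3 -> D#4
F3 -> C4
F5 -> C6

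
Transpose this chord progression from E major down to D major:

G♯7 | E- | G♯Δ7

F#7 D- F#Δ7

E major down to D major is a major second; each chord root moves by that interval while the quality stays the same.
G♯7: root G♯ down a major second → F#, giving F#7.
E-: root E down a major second → D, giving D-.
G♯Δ7: root G♯ down a major second → F#, giving F#Δ7.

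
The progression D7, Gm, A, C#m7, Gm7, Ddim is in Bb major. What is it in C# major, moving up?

Bb major up to C# major is an augmented second; each chord root moves by that interval while the quality stays the same.
D7: root D up an augmented second → E#, giving E#7.
Gm: root G up an augmented second → A#, giving A#m.
A: root A up an augmented second → B#, giving B#.
C#m7: root C# up an augmented second → D##, giving D##m7.
Gm7: root G up an augmented second → A#, giving A#m7.
Ddim: root D up an augmented second → E#, giving E#dim.

E#7 A#m B# D##m7 A#m7 E#dim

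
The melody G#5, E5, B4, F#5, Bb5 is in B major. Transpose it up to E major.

C#6 A5 E5 B5 Eb6

B major to E major up is a perfect fourth, so every note moves up by that interval.
G#5 → C#6
E5 → A5
B4 → E5
F#5 → B5
Bb5 → Eb6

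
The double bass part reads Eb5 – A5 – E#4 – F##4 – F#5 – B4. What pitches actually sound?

Written C4 on the double bass sounds as C3, a perfect octave lower; apply that shift to every note.
Eb5 -> Eb4
A5 -> A4
E#4 -> E#3
F##4 -> F##3
F#5 -> F#4
B4 -> B3

Eb4 A4 E#3 F##3 F#4 B3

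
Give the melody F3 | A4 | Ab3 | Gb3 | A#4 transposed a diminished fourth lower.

C#3 E#4 E3 D3 E##4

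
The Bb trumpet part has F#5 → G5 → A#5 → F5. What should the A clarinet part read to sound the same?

G5 Ab5 B5 Gb5

First find concert pitch: the Bb trumpet sounds a major second below written, so F#5 G5 A#5 F5 sounds E5 F5 G#5 Eb5.
Then write for A clarinet: it sounds a minor third below written, so the part must be a minor third above concert.
E5 → G5
F5 → Ab5
G#5 → B5
Eb5 → Gb5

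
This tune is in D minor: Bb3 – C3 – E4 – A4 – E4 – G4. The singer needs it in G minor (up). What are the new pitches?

Eb4 F3 A4 D5 A4 C5

D minor to G minor up is a perfect fourth, so every note moves up by that interval.
Bb3 -> Eb4
C3 -> F3
E4 -> A4
A4 -> D5
E4 -> A4
G4 -> C5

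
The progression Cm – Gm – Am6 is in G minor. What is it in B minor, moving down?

Em Bm C#m6

G minor down to B minor is a minor sixth; each chord root moves by that interval while the quality stays the same.
Cm: root C down a minor sixth → E, giving Em.
Gm: root G down a minor sixth → B, giving Bm.
Am6: root A down a minor sixth → C#, giving C#m6.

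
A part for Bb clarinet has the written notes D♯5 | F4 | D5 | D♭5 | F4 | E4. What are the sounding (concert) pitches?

C#5 Eb4 C5 Cb5 Eb4 D4

Written C4 on the Bb clarinet sounds as Bb3, a major second lower; apply that shift to every note.
D#5 → C#5
F4 → Eb4
D5 → C5
Db5 → Cb5
F4 → Eb4
E4 → D4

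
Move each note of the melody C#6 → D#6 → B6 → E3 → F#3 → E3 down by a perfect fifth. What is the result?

F#5 G#5 E6 A2 B2 A2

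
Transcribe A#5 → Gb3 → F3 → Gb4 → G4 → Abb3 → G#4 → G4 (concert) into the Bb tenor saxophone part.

B#6 Ab4 G4 Ab5 A5 Bbb4 A#5 A5

Written C4 sounds as Bb2 on the Bb tenor saxophone, so concert pitches are written a major ninth up.
A#5 to B#6
Gb3 to Ab4
F3 to G4
Gb4 to Ab5
G4 to A5
Abb3 to Bbb4
G#4 to A#5
G4 to A5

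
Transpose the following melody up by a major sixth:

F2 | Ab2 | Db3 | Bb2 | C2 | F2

D3 F3 Bb3 G3 A2 D3

F2 → D3
Ab2 → F3
Db3 → Bb3
Bb2 → G3
C2 → A2
F2 → D3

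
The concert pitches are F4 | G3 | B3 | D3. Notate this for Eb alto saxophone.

D5 E4 G#4 B3

Written C4 sounds as Eb3 on the Eb alto saxophone, so concert pitches are written a major sixth up.
F4 → D5
G3 → E4
B3 → G#4
D3 → B3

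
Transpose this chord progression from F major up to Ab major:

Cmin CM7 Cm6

Ebmin EbM7 Ebm6

F major up to Ab major is a minor third; each chord root moves by that interval while the quality stays the same.
Cmin: root C up a minor third → Eb, giving Ebmin.
CM7: root C up a minor third → Eb, giving EbM7.
Cm6: root C up a minor third → Eb, giving Ebm6.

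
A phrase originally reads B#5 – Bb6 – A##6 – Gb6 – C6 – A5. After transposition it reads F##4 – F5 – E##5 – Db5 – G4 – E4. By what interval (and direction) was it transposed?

down a perfect eleventh

Take the first pair: B#5 → F##4. B to F spans 11 letter names, so the interval is some kind of eleventh.
F##4 to B#5 is 17 semitones, which makes it a perfect eleventh; the second version is lower, so the direction is down.
Checking another pair — A5 → E4 — gives the same interval.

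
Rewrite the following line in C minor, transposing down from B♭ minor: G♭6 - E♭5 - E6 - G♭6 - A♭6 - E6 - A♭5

B♭ minor to C minor down is a minor seventh, so every note moves down by that interval.
Gb6 becomes Ab5
Eb5 becomes F4
E6 becomes F#5
Gb6 becomes Ab5
Ab6 becomes Bb5
E6 becomes F#5
Ab5 becomes Bb4

Ab5 F4 F#5 Ab5 Bb5 F#5 Bb4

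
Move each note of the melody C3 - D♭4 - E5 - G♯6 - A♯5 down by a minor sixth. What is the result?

C3: a sixth down reaches E, and 8 semitones makes it E2.
A minor sixth down from Db4 gives F3.
A minor sixth down from E5 gives G#4.
G#6 down a minor sixth is B#5.
A#5: a sixth down reaches C, and 8 semitones makes it C##5.

E2 F3 G#4 B#5 C##5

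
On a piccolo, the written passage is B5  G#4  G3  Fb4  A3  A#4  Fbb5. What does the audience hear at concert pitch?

Written C4 on the piccolo sounds as C5, a perfect octave higher; apply that shift to every note.
B5 to B6
G#4 to G#5
G3 to G4
Fb4 to Fb5
A3 to A4
A#4 to A#5
Fbb5 to Fbb6

B6 G#5 G4 Fb5 A4 A#5 Fbb6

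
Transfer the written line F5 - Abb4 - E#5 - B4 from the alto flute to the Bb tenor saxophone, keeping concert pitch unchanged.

First find concert pitch: the alto flute sounds a perfect fourth below written, so F5 Abb4 E#5 B4 sounds C5 Ebb4 B#4 F#4.
Then write for Bb tenor saxophone: it sounds a major ninth below written, so the part must be a major ninth above concert.
C5 → D6
Ebb4 → Fb5
B#4 → C##6
F#4 → G#5

D6 Fb5 C##6 G#5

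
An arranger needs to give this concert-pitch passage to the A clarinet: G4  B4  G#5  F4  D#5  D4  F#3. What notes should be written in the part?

Bb4 D5 B5 Ab4 F#5 F4 A3

The A clarinet sounds a minor third below written, so the written part must be a minor third above concert — transpose each note up.
G4 to Bb4
B4 to D5
G#5 to B5
F4 to Ab4
D#5 to F#5
D4 to F4
F#3 to A3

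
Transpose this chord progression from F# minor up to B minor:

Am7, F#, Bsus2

Dm7 B Esus2

F# minor up to B minor is a perfect fourth; each chord root moves by that interval while the quality stays the same.
Am7: root A up a perfect fourth → D, giving Dm7.
F#: root F# up a perfect fourth → B, giving B.
Bsus2: root B up a perfect fourth → E, giving Esus2.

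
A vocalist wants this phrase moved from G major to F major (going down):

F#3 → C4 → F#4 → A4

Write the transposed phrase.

E3 Bb3 E4 G4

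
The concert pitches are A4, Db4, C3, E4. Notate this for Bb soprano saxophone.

Written C4 sounds as Bb3 on the Bb soprano saxophone, so concert pitches are written a major second up.
A4 gives B4
Db4 gives Eb4
C3 gives D3
E4 gives F#4

B4 Eb4 D3 F#4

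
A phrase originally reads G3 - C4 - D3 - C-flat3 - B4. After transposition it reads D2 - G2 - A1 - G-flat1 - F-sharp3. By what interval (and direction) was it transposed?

down a perfect eleventh

Take the first pair: G3 → D2. G to D spans 11 letter names, so the interval is some kind of eleventh.
D2 to G3 is 17 semitones, which makes it a perfect eleventh; the second version is lower, so the direction is down.
Checking another pair — B4 → F#3 — gives the same interval.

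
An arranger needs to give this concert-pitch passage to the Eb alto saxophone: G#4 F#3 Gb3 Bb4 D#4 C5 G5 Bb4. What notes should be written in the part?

The Eb alto saxophone sounds a major sixth below written, so the written part must be a major sixth above concert — transpose each note up.
G#4 → E#5
F#3 → D#4
Gb3 → Eb4
Bb4 → G5
D#4 → B#4
C5 → A5
G5 → E6
Bb4 → G5

E#5 D#4 Eb4 G5 B#4 A5 E6 G5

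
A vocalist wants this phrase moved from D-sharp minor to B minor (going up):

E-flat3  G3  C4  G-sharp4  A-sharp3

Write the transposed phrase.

Cb4 Eb4 Ab4 E5 F#4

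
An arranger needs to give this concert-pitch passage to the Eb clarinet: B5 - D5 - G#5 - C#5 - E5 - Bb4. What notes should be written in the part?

G#5 B4 E#5 A#4 C#5 G4

Written C4 sounds as Eb4 on the Eb clarinet, so concert pitches are written a minor third down.
B5 → G#5
D5 → B4
G#5 → E#5
C#5 → A#4
E5 → C#5
Bb4 → G4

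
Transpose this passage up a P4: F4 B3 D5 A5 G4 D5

Bb4 E4 G5 D6 C5 G5

F4 becomes Bb4
B3 becomes E4
D5 becomes G5
A5 becomes D6
G4 becomes C5
D5 becomes G5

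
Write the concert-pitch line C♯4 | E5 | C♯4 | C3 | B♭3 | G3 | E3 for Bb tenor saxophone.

D#5 F#6 D#5 D4 C5 A4 F#4

Written C4 sounds as Bb2 on the Bb tenor saxophone, so concert pitches are written a major ninth up.
C#4 → D#5
E5 → F#6
C#4 → D#5
C3 → D4
Bb3 → C5
G3 → A4
E3 → F#4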